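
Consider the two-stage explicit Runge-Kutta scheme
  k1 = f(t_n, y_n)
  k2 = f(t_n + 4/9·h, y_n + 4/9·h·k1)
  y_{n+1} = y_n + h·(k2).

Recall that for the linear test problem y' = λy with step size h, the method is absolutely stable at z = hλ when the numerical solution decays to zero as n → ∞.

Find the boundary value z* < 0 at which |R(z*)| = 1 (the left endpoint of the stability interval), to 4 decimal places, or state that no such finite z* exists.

z* = -2.2500.

On y'=λy, z=hλ:
  k1=λy_n ⇒ h·k1=z·y_n;  k2=λ(1+4/9z)y_n ⇒ h·k2=z(1+4/9z)y_n
  y_{n+1}/y_n = 1 + z(1+4/9z) = 1 + z + 4/9z²
  R(z) = 1 + z + 4/9z².

Need |R(x)|<1, x<0.
x=-0.87: |R|=0.4664
R=1: x+4/9x²=0 ⇒ x=−9/4=-2.2500; min R=1−1/(4·4/9)=0.4375>−1
Confirm numerically:
  x=-1.574: |R|=0.52710 <1
  x=-1.071: |R|=0.43880 <1
  x=-1.044: |R|=0.44042 <1
  x=-1.027: |R|=0.44177 <1
  x=-2.748: |R|=1.60822 >1
  x=-2.566: |R|=1.36038 >1
  x=-2.543: |R|=1.33116 >1
Interval (-2.2500, 0).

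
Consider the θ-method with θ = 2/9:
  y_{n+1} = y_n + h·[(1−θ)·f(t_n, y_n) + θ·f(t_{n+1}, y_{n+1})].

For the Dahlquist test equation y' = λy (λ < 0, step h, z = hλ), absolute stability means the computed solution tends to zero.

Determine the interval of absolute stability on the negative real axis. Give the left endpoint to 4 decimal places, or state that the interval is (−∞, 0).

With y'=λy (z=hλ):
  y_{n+1} = y_n + z·[7/9·y_n + 2/9·y_{n+1}] ⇒ (1 − 2/9z)y_{n+1} = (1 + 7/9z)y_n
  R(z) = (1 + 7/9z)/(1 − 2/9z).

Need |R(x)|<1, x<0.
x=-1.52: |R|=0.1362
R=−1: 1+7/9x = −1+2/9x ⇒ -5/9x=2 ⇒ x=2/(-5/9)=-3.6000
Confirm numerically:
  x=-2.946: |R|=0.78042 <1
  x=-2.438: |R|=0.58129 <1
  x=-2.311: |R|=0.52687 <1
  x=-4.047: |R|=1.13075 >1
  x=-3.643: |R|=1.01320 >1
  x=-3.625: |R|=1.00769 >1
Stable set (-3.6000, 0).

z∈(-3.6000,0).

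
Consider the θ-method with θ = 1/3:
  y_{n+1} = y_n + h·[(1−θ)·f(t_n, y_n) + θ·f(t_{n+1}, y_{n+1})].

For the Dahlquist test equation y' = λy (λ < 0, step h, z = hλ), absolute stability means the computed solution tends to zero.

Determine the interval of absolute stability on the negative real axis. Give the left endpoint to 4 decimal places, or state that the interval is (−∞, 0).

z∈(-6.0000,0).

On y'=λy, z=hλ:
  y_{n+1} = y_n + z·[2/3·y_n + 1/3·y_{n+1}] ⇒ (1 − 1/3z)y_{n+1} = (1 + 2/3z)y_n
  R(z) = (1 + 2/3z)/(1 − 1/3z).

Boundary: |R(x)|=1, x<0.
x=-0.72: |R|=0.4194
R=−1: 1+2/3x = −1+1/3x ⇒ -1/3x=2 ⇒ x=2/(-1/3)=-6.0000
Confirm numerically:
  x=-5.532: |R|=0.94515 <1
  x=-3.764: |R|=0.66943 <1
  x=-3.068: |R|=0.51681 <1
  x=-6.545: |R|=1.05710 >1
  x=-6.434: |R|=1.04600 >1
  x=-6.418: |R|=1.04438 >1
So |R|<1 on (-6.0000, 0).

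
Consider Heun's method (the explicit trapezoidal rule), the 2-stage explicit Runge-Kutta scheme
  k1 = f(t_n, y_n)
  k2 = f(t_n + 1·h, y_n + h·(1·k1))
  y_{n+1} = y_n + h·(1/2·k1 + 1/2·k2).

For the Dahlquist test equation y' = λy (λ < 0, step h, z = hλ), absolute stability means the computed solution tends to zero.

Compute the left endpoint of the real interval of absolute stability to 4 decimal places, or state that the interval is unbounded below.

left endpoint -2.0000.

With y'=λy (z=hλ):
  order 2, 2-stage ⇒ R(z)=1+z+z^2/2
  (e.g. R(-0.68)=0.55120, |R|=0.55120)

Solve |R(x)|<1 on ℝ⁻.
x=-0.68: |R|=0.5512
|R(-1.62)|=0.6922 |R(-1.24)|=0.5288 |R(-0.55)|=0.6013
Bisect:
  x_lo=-2.4498 |R|=1.5509  x_hi=-0.3905 |R|=0.6858
  mid=-1.42013 |R|=0.58825 →hi
  mid=-1.93495 |R|=0.93707 →hi
  mid=-2.19237 |R|=1.21087 →lo
  mid=-2.06366 |R|=1.06569 →lo
  mid=-1.99931 |R|=0.99931 →hi
  mid=-2.03148 |R|=1.03198 →lo
  mid=-2.01539 |R|=1.01551 →lo
  ...
  [-2.00006,-1.99993] ⇒ x*=-2.0000
So |R|<1 on (-2.0000, 0).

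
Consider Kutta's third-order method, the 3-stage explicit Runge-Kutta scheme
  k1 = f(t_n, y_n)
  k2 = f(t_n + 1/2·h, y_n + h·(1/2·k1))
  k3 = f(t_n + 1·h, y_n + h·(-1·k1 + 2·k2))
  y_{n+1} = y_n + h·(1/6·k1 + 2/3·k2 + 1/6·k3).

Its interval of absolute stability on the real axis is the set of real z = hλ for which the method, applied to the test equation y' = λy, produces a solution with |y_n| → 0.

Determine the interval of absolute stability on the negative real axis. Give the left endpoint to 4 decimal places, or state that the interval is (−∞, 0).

Set f=λy, z=hλ:
  order 3, 3-stage ⇒ R(z)=1+z+z^2/2+z^3/6
  (e.g. R(-0.34)=0.71125, |R|=0.71125)

Need |R(x)|<1, x<0.
x=-0.34: |R|=0.7112
|R(-2.35)|=0.7517 |R(-2.29)|=0.6694 |R(-1.38)|=0.1342
Bisect:
  x_lo=-3.1935 |R|=2.5223  x_hi=-0.0775 |R|=0.9254
  mid=-1.63549 |R|=0.02719 →hi
  mid=-2.41448 |R|=0.84558 →hi
  mid=-2.80398 |R|=1.54712 →lo
  mid=-2.60923 |R|=1.16583 →lo
  mid=-2.51186 |R|=0.99854 →hi
  mid=-2.56054 |R|=1.08034 →lo
  mid=-2.53620 |R|=1.03898 →lo
  ...
  [-2.51281,-2.51262] ⇒ x*=-2.5127
So |R|<1 on (-2.5127, 0).

(-2.5127, 0).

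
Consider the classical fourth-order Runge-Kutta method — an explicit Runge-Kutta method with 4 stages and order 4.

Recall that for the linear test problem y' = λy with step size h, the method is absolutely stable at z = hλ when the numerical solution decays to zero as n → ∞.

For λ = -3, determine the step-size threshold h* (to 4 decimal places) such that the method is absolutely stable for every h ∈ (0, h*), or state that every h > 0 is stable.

(-2.7853,0); λ=-3 ⇒ h* = 0.9284.

With y'=λy (z=hλ):
  order 4, 4-stage ⇒ R(z)=1+z+z^2/2+z^3/6+z^4/24
  (e.g. R(-1.71)=0.27495, |R|=0.27495)

Solve |R(x)|<1 on ℝ⁻.
x=-1.71: |R|=0.2749
|R(-2.44)|=0.5926 |R(-1.41)|=0.2815 |R(-0.87)|=0.4226
Bisect:
  x_lo=-3.6695 |R|=3.3826  x_hi=-0.2109 |R|=0.8099
  mid=-1.94019 |R|=0.31515 →hi
  mid=-2.80483 |R|=1.02986 →lo
  mid=-2.37251 |R|=0.53630 →hi
  mid=-2.58867 |R|=0.74183 →hi
  mid=-2.69675 |R|=0.87451 →hi
  mid=-2.75079 |R|=0.94922 →hi
  mid=-2.77781 |R|=0.98878 →hi
  ...
  [-2.78541,-2.78520] ⇒ x*=-2.7853
Stable set (-2.7853, 0).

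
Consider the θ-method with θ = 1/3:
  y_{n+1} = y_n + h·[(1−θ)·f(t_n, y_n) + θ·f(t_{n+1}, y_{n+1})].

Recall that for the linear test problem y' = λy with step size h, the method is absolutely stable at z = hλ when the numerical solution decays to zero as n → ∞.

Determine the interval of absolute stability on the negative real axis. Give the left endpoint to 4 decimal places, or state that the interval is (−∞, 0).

Test eqn y'=λy, z=hλ:
  y_{n+1} = y_n + z·[2/3·y_n + 1/3·y_{n+1}] ⇒ (1 − 1/3z)y_{n+1} = (1 + 2/3z)y_n
  ⇒ R(z) = (1 + 2/3z)/(1 − 1/3z).

Find x<0 with |R(x)|<1.
x=-1.05: |R|=0.2222
R=−1: 1+2/3x = −1+1/3x ⇒ -1/3x=2 ⇒ x=2/(-1/3)=-6.0000
Confirm numerically:
  x=-4.028: |R|=0.71941 <1
  x=-3.042: |R|=0.51043 <1
  x=-2.477: |R|=0.35676 <1
  x=-6.438: |R|=1.04641 >1
  x=-6.356: |R|=1.03805 >1
  x=-6.045: |R|=1.00498 >1
Stable set (-6.0000, 0).

z∈(-6.0000,0).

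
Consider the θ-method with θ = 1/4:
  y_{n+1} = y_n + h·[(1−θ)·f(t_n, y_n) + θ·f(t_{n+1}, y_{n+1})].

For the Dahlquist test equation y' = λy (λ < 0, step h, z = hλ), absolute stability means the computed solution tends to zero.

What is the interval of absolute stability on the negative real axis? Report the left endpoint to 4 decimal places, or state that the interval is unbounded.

(-4.0000, 0).

Set f=λy, z=hλ:
  y_{n+1} = y_n + z·[3/4·y_n + 1/4·y_{n+1}] ⇒ (1 − 1/4z)y_{n+1} = (1 + 3/4z)y_n
  R(z) = (1 + 3/4z)/(1 − 1/4z).

Need |R(x)|<1, x<0.
x=-1.51: |R|=0.0962
R=−1: 1+3/4x = −1+1/4x ⇒ -1/2x=2 ⇒ x=2/(-1/2)=-4.0000
Confirm numerically:
  x=-3.884: |R|=0.97057 <1
  x=-3.412: |R|=0.84134 <1
  x=-1.978: |R|=0.32352 <1
  x=-1.693: |R|=0.18953 <1
  x=-4.464: |R|=1.10964 >1
  x=-4.143: |R|=1.03512 >1
  x=-4.035: |R|=1.00871 >1
So |R|<1 on (-4.0000, 0).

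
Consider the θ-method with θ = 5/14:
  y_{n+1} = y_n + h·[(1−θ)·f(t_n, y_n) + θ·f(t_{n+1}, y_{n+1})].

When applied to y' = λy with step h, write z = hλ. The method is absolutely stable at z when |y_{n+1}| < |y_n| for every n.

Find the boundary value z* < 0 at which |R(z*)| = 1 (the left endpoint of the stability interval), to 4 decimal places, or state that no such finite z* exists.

With y'=λy (z=hλ):
  y_{n+1} = y_n + z·[9/14·y_n + 5/14·y_{n+1}] ⇒ (1 − 5/14z)y_{n+1} = (1 + 9/14z)y_n
  ⇒ R(z) = (1 + 9/14z)/(1 − 5/14z).

Find x<0 with |R(x)|<1.
x=-1.34: |R|=0.0937
R=−1: 1+9/14x = −1+5/14x ⇒ -2/7x=2 ⇒ x=2/(-2/7)=-7.0000
Confirm numerically:
  x=-6.321: |R|=0.94045 <1
  x=-5.110: |R|=0.80885 <1
  x=-4.927: |R|=0.78538 <1
  x=-3.603: |R|=0.57557 <1
  x=-7.475: |R|=1.03698 >1
  x=-7.293: |R|=1.02322 >1
  x=-7.179: |R|=1.01435 >1
Interval (-7.0000, 0).

left endpoint -7.0000.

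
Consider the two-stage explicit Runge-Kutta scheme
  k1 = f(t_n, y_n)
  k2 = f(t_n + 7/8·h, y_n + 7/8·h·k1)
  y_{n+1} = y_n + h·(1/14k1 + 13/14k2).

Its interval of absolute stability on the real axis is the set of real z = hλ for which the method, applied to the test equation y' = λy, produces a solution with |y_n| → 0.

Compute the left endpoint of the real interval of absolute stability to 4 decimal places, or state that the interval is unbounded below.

z* = -1.2308.

With y'=λy (z=hλ):
  k1=λy_n ⇒ h·k1=z·y_n;  k2=λ(1+7/8z)y_n ⇒ h·k2=z(1+7/8z)y_n
  y_{n+1}/y_n = 1 + 1/14z + 13/14z(1+7/8z) = 1 + z + 13/16z²
  ⇒ R(z) = 1 + z + 13/16z².

Boundary: |R(x)|=1, x<0.
x=-0.61: |R|=0.6923
R=1: x+13/16x²=0 ⇒ x=−16/13=-1.2308; min R=1−1/(4·13/16)=0.6923>−1
Confirm numerically:
  x=-1.056: |R|=0.85005 <1
  x=-0.948: |R|=0.78220 <1
  x=-0.837: |R|=0.73221 <1
  x=-0.760: |R|=0.70930 <1
  x=-1.791: |R|=1.81524 >1
  x=-1.478: |R|=1.29689 >1
  x=-1.357: |R|=1.13918 >1
Stable set (-1.2308, 0).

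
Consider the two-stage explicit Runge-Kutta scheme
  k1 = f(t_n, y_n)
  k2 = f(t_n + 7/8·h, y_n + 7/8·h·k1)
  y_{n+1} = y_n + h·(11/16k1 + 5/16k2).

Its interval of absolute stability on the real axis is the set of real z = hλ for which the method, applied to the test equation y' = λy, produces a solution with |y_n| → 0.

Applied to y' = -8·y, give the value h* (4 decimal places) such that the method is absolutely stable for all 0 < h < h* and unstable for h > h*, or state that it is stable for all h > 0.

On y'=λy, z=hλ:
  k1=λy_n ⇒ h·k1=z·y_n;  k2=λ(1+7/8z)y_n ⇒ h·k2=z(1+7/8z)y_n
  y_{n+1}/y_n = 1 + 11/16z + 5/16z(1+7/8z) = 1 + z + 35/128z²
  Hence R(z) = 1 + z + 35/128z².

Need |R(x)|<1, x<0.
x=-0.49: |R|=0.5757
R=1: x+35/128x²=0 ⇒ x=−128/35=-3.6571; min R=1−1/(4·35/128)=0.0857>−1
Confirm numerically:
  x=-3.016: |R|=0.47126 <1
  x=-2.399: |R|=0.17469 <1
  x=-2.330: |R|=0.15446 <1
  x=-2.063: |R|=0.10074 <1
  x=-3.695: |R|=1.03825 >1
  x=-3.694: |R|=1.03723 >1
Interval (-3.6571, 0).

(-3.6571,0); λ=-8 ⇒ h* = (128/35)/8 = 0.4571.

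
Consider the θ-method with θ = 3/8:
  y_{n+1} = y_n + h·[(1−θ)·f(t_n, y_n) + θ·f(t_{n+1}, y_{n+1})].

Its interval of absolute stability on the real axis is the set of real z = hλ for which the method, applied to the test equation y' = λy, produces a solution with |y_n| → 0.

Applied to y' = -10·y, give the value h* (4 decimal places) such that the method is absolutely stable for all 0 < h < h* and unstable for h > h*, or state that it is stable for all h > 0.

On y'=λy, z=hλ:
  y_{n+1} = y_n + z·[5/8·y_n + 3/8·y_{n+1}] ⇒ (1 − 3/8z)y_{n+1} = (1 + 5/8z)y_n
  so R(z) = (1 + 5/8z)/(1 − 3/8z).

Find x<0 with |R(x)|<1.
x=-1.75: |R|=0.0566
R=−1: 1+5/8x = −1+3/8x ⇒ -1/4x=2 ⇒ x=2/(-1/4)=-8.0000
Confirm numerically:
  x=-6.813: |R|=0.91652 <1
  x=-5.778: |R|=0.82458 <1
  x=-4.835: |R|=0.71873 <1
  x=-3.814: |R|=0.56939 <1
  x=-8.531: |R|=1.03161 >1
  x=-8.266: |R|=1.01622 >1
  x=-8.187: |R|=1.01149 >1
Interval (-8.0000, 0).

(-8.0000,0); λ=-10 ⇒ h* = (8)/10 = 0.8000.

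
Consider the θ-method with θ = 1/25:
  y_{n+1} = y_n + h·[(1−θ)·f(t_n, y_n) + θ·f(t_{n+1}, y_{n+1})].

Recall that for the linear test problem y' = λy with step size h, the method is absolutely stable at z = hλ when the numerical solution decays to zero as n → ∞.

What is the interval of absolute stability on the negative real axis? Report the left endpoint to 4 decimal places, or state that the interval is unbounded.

On y'=λy, z=hλ:
  y_{n+1} = y_n + z·[24/25·y_n + 1/25·y_{n+1}] ⇒ (1 − 1/25z)y_{n+1} = (1 + 24/25z)y_n
  so R(z) = (1 + 24/25z)/(1 − 1/25z).

Boundary: |R(x)|=1, x<0.
x=-0.79: |R|=0.2342
R=−1: 1+24/25x = −1+1/25x ⇒ -23/25x=2 ⇒ x=2/(-23/25)=-2.1739
Confirm numerically:
  x=-2.032: |R|=0.87925 <1
  x=-1.929: |R|=0.79082 <1
  x=-1.368: |R|=0.29703 <1
  x=-1.126: |R|=0.07747 <1
  x=-2.495: |R|=1.26859 >1
  x=-2.296: |R|=1.10287 >1
Stable set (-2.1739, 0).

z∈(-2.1739,0).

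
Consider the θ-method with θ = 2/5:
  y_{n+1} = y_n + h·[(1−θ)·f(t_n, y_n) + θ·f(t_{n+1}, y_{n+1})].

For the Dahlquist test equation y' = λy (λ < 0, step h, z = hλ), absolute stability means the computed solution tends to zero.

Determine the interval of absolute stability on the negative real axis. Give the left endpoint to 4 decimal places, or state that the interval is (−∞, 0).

With y'=λy (z=hλ):
  y_{n+1} = y_n + z·[3/5·y_n + 2/5·y_{n+1}] ⇒ (1 − 2/5z)y_{n+1} = (1 + 3/5z)y_n
  so R(z) = (1 + 3/5z)/(1 − 2/5z).

Boundary: |R(x)|=1, x<0.
x=-1.42: |R|=0.0944
R=−1: 1+3/5x = −1+2/5x ⇒ -1/5x=2 ⇒ x=2/(-1/5)=-10.0000
Confirm numerically:
  x=-9.301: |R|=0.97038 <1
  x=-5.401: |R|=0.70896 <1
  x=-4.460: |R|=0.60201 <1
  x=-10.436: |R|=1.01685 >1
  x=-10.103: |R|=1.00409 >1
Stable set (-10.0000, 0).

z∈(-10.0000,0).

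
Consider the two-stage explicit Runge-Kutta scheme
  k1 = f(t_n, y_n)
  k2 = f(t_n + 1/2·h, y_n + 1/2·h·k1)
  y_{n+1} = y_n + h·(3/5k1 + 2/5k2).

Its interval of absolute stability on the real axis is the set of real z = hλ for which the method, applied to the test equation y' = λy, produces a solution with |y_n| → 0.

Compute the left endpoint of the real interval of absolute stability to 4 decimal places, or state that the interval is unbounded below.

Set f=λy, z=hλ:
  k1=λy_n ⇒ h·k1=z·y_n;  k2=λ(1+1/2z)y_n ⇒ h·k2=z(1+1/2z)y_n
  y_{n+1}/y_n = 1 + 3/5z + 2/5z(1+1/2z) = 1 + z + 1/5z²
  R(z) = 1 + z + 1/5z².

Boundary: |R(x)|=1, x<0.
x=-0.67: |R|=0.4198
R=1: x+1/5x²=0 ⇒ x=−5=-5.0000; min R=1−1/(4·1/5)=-0.2500>−1
Confirm numerically:
  x=-4.350: |R|=0.43450 <1
  x=-3.871: |R|=0.12593 <1
  x=-3.438: |R|=0.07403 <1
  x=-5.589: |R|=1.65838 >1
  x=-5.461: |R|=1.50350 >1
  x=-5.374: |R|=1.40198 >1
Stable set (-5.0000, 0).

left endpoint -5.0000.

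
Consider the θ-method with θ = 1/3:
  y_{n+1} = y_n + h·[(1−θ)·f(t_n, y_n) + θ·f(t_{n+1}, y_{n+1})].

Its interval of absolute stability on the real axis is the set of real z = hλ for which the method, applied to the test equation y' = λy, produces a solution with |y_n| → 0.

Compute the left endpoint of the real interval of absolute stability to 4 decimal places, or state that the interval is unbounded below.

z* = -6.0000.

Set f=λy, z=hλ:
  y_{n+1} = y_n + z·[2/3·y_n + 1/3·y_{n+1}] ⇒ (1 − 1/3z)y_{n+1} = (1 + 2/3z)y_n
  R(z) = (1 + 2/3z)/(1 − 1/3z).

Boundary: |R(x)|=1, x<0.
x=-0.95: |R|=0.2785
R=−1: 1+2/3x = −1+1/3x ⇒ -1/3x=2 ⇒ x=2/(-1/3)=-6.0000
Confirm numerically:
  x=-4.425: |R|=0.78788 <1
  x=-4.083: |R|=0.72935 <1
  x=-2.977: |R|=0.49423 <1
  x=-6.536: |R|=1.05621 >1
  x=-6.477: |R|=1.05033 >1
Stable set (-6.0000, 0).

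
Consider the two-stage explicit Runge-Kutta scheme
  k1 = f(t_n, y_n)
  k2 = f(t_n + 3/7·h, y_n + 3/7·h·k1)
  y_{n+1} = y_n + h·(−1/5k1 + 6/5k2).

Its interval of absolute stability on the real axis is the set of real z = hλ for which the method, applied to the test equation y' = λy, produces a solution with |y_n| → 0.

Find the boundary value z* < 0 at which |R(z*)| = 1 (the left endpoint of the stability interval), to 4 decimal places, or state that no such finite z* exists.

Set f=λy, z=hλ:
  k1=λy_n ⇒ h·k1=z·y_n;  k2=λ(1+3/7z)y_n ⇒ h·k2=z(1+3/7z)y_n
  y_{n+1}/y_n = 1 − 1/5z + 6/5z(1+3/7z) = 1 + z + 18/35z²
  so R(z) = 1 + z + 18/35z².

Need |R(x)|<1, x<0.
x=-0.47: |R|=0.6436
R=1: x+18/35x²=0 ⇒ x=−35/18=-1.9444; min R=1−1/(4·18/35)=0.5139>−1
Confirm numerically:
  x=-1.865: |R|=0.92380 <1
  x=-1.414: |R|=0.61426 <1
  x=-1.323: |R|=0.57717 <1
  x=-2.380: |R|=1.53312 >1
  x=-2.093: |R|=1.15991 >1
Interval (-1.9444, 0).

z* = -1.9444.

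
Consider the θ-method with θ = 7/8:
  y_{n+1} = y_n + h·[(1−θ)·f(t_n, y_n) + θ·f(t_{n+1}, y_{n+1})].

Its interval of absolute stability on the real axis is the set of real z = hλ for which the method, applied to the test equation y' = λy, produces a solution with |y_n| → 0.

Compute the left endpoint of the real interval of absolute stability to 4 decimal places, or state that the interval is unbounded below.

Test eqn y'=λy, z=hλ:
  y_{n+1} = y_n + z·[1/8·y_n + 7/8·y_{n+1}] ⇒ (1 − 7/8z)y_{n+1} = (1 + 1/8z)y_n
  Hence R(z) = (1 + 1/8z)/(1 − 7/8z).

Solve |R(x)|<1 on ℝ⁻.
x=-1.3: |R|=0.3918
x=-2: |R|=0.2727
x=-10: |R|=0.0256
x=-100: |R|=0.1299
θ=7/8≥1/2 ⇒ |1+1/8x|<|1−7/8x| ∀x<0 ⇒ interval (−∞,0).

unbounded; (−∞, 0).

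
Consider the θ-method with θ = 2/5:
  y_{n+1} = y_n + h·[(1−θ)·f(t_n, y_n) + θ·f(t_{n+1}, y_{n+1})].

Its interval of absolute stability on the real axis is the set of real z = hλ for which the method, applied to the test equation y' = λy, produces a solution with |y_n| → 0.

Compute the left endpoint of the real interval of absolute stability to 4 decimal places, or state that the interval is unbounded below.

Set f=λy, z=hλ:
  y_{n+1} = y_n + z·[3/5·y_n + 2/5·y_{n+1}] ⇒ (1 − 2/5z)y_{n+1} = (1 + 3/5z)y_n
  R(z) = (1 + 3/5z)/(1 − 2/5z).

Boundary: |R(x)|=1, x<0.
x=-0.41: |R|=0.6478
R=−1: 1+3/5x = −1+2/5x ⇒ -1/5x=2 ⇒ x=2/(-1/5)=-10.0000
Confirm numerically:
  x=-9.910: |R|=0.99637 <1
  x=-7.691: |R|=0.88671 <1
  x=-7.638: |R|=0.88351 <1
  x=-4.050: |R|=0.54580 <1
  x=-10.383: |R|=1.01486 >1
  x=-10.351: |R|=1.01366 >1
So |R|<1 on (-10.0000, 0).

z* = -10.0000.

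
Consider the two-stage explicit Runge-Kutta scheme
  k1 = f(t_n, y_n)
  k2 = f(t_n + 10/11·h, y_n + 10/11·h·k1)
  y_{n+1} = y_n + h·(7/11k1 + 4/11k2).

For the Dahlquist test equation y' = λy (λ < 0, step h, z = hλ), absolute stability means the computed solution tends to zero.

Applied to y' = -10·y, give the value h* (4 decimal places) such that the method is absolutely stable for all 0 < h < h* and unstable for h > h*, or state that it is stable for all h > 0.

(-3.0250,0); λ=-10 ⇒ h* = (121/40)/10 = 0.3025.

With y'=λy (z=hλ):
  k1=λy_n ⇒ h·k1=z·y_n;  k2=λ(1+10/11z)y_n ⇒ h·k2=z(1+10/11z)y_n
  y_{n+1}/y_n = 1 + 7/11z + 4/11z(1+10/11z) = 1 + z + 40/121z²
  so R(z) = 1 + z + 40/121z².

Solve |R(x)|<1 on ℝ⁻.
x=-1.45: |R|=0.2450
R=1: x+40/121x²=0 ⇒ x=−121/40=-3.0250; min R=1−1/(4·40/121)=0.2437>−1
Confirm numerically:
  x=-2.888: |R|=0.86920 <1
  x=-2.181: |R|=0.39148 <1
  x=-1.697: |R|=0.25500 <1
  x=-1.496: |R|=0.24384 <1
  x=-3.457: |R|=1.49369 >1
  x=-3.401: |R|=1.42274 >1
Interval (-3.0250, 0).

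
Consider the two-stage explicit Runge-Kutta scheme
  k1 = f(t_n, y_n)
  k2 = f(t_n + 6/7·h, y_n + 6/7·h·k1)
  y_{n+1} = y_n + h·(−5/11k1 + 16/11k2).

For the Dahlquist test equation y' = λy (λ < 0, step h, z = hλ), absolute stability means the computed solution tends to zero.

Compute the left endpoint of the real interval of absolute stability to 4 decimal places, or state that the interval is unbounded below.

Set f=λy, z=hλ:
  k1=λy_n ⇒ h·k1=z·y_n;  k2=λ(1+6/7z)y_n ⇒ h·k2=z(1+6/7z)y_n
  y_{n+1}/y_n = 1 − 5/11z + 16/11z(1+6/7z) = 1 + z + 96/77z²
  R(z) = 1 + z + 96/77z².

Need |R(x)|<1, x<0.
x=-1.44: |R|=2.1453
R=1: x+96/77x²=0 ⇒ x=−77/96=-0.8021; min R=1−1/(4·96/77)=0.7995>−1
Confirm numerically:
  x=-0.638: |R|=0.86948 <1
  x=-0.486: |R|=0.80848 <1
  x=-0.446: |R|=0.80200 <1
  x=-1.305: |R|=1.81825 >1
  x=-1.130: |R|=1.46198 >1
Interval (-0.8021, 0).

z* = -0.8021.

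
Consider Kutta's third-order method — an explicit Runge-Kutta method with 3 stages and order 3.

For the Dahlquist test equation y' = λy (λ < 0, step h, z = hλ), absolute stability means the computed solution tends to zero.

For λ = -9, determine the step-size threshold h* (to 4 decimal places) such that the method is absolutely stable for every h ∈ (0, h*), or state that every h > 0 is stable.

On y'=λy, z=hλ:
  order 3, 3-stage ⇒ R(z)=1+z+z^2/2+z^3/6
  (e.g. R(-0.78)=0.44511, |R|=0.44511)

Need |R(x)|<1, x<0.
x=-0.78: |R|=0.4451
|R(-1.4)|=0.1227 |R(-1.01)|=0.3283 |R(-0.58)|=0.5557
Bisect:
  x_lo=-3.3029 |R|=2.8535  x_hi=-0.2543 |R|=0.7753
  mid=-1.77859 |R|=0.13462 →hi
  mid=-2.54072 |R|=1.04660 →lo
  mid=-2.15965 |R|=0.50641 →hi
  mid=-2.35019 |R|=0.75200 →hi
  mid=-2.44546 |R|=0.89274 →hi
  mid=-2.49309 |R|=0.96797 →hi
  mid=-2.51691 |R|=1.00686 →lo
  mid=-2.50500 |R|=0.98731 →hi
  ...
  [-2.51281,-2.51263] ⇒ x*=-2.5127
So |R|<1 on (-2.5127, 0).

(-2.5127,0); λ=-9 ⇒ h* = 0.2792.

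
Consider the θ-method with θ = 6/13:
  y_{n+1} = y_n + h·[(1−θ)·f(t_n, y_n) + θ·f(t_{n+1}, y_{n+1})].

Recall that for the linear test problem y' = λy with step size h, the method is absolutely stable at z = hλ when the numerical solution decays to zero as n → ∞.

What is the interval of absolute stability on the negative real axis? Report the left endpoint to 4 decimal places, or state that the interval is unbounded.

With y'=λy (z=hλ):
  y_{n+1} = y_n + z·[7/13·y_n + 6/13·y_{n+1}] ⇒ (1 − 6/13z)y_{n+1} = (1 + 7/13z)y_n
  R(z) = (1 + 7/13z)/(1 − 6/13z).

Need |R(x)|<1, x<0.
x=-1.47: |R|=0.1242
R=−1: 1+7/13x = −1+6/13x ⇒ -1/13x=2 ⇒ x=2/(-1/13)=-26.0000
Confirm numerically:
  x=-21.659: |R|=0.96963 <1
  x=-11.870: |R|=0.83223 <1
  x=-11.653: |R|=0.82697 <1
  x=-10.624: |R|=0.79965 <1
  x=-26.573: |R|=1.00332 >1
  x=-26.251: |R|=1.00147 >1
Interval (-26.0000, 0).

(-26.0000, 0).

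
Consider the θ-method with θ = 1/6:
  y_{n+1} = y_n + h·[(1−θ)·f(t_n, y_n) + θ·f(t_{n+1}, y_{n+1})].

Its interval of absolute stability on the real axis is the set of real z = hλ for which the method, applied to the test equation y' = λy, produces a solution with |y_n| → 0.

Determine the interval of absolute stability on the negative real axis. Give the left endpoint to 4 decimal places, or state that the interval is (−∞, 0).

Set f=λy, z=hλ:
  y_{n+1} = y_n + z·[5/6·y_n + 1/6·y_{n+1}] ⇒ (1 − 1/6z)y_{n+1} = (1 + 5/6z)y_n
  Hence R(z) = (1 + 5/6z)/(1 − 1/6z).

Find x<0 with |R(x)|<1.
x=-1.02: |R|=0.1282
R=−1: 1+5/6x = −1+1/6x ⇒ -2/3x=2 ⇒ x=2/(-2/3)=-3.0000
Confirm numerically:
  x=-2.966: |R|=0.98483 <1
  x=-2.858: |R|=0.93588 <1
  x=-2.060: |R|=0.53350 <1
  x=-1.396: |R|=0.13250 <1
  x=-3.088: |R|=1.03873 >1
  x=-3.049: |R|=1.02166 >1
So |R|<1 on (-3.0000, 0).

(-3.0000, 0).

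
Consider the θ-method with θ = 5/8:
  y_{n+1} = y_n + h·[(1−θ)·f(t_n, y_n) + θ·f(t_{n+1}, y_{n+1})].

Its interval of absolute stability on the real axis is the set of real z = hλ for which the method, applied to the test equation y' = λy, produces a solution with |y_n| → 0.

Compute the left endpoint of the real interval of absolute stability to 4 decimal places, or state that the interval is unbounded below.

interval (−∞, 0).

Test eqn y'=λy, z=hλ:
  y_{n+1} = y_n + z·[3/8·y_n + 5/8·y_{n+1}] ⇒ (1 − 5/8z)y_{n+1} = (1 + 3/8z)y_n
  ⇒ R(z) = (1 + 3/8z)/(1 − 5/8z).

Solve |R(x)|<1 on ℝ⁻.
x=-0.53: |R|=0.6019
x=-2: |R|=0.1111
x=-10: |R|=0.3793
x=-100: |R|=0.5748
θ=5/8≥1/2 ⇒ |1+3/8x|<|1−5/8x| ∀x<0 ⇒ stable on all of ℝ⁻.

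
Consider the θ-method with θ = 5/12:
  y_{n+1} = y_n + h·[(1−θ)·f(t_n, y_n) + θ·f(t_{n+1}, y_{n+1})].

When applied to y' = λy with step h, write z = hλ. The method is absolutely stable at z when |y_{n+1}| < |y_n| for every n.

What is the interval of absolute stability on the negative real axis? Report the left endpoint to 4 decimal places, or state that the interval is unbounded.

(-12.0000, 0).

With y'=λy (z=hλ):
  y_{n+1} = y_n + z·[7/12·y_n + 5/12·y_{n+1}] ⇒ (1 − 5/12z)y_{n+1} = (1 + 7/12z)y_n
  R(z) = (1 + 7/12z)/(1 − 5/12z).

Find x<0 with |R(x)|<1.
x=-1.21: |R|=0.1956
R=−1: 1+7/12x = −1+5/12x ⇒ -1/6x=2 ⇒ x=2/(-1/6)=-12.0000
Confirm numerically:
  x=-9.899: |R|=0.93167 <1
  x=-7.379: |R|=0.81098 <1
  x=-6.716: |R|=0.76814 <1
  x=-5.203: |R|=0.64240 <1
  x=-12.453: |R|=1.01220 >1
  x=-12.245: |R|=1.00669 >1
Stable set (-12.0000, 0).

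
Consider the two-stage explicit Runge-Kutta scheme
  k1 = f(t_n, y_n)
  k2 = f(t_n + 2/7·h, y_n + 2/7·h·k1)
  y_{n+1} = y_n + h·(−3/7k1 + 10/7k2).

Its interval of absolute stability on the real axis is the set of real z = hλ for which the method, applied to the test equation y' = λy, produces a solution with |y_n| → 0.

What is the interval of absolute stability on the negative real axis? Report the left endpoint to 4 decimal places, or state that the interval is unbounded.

Test eqn y'=λy, z=hλ:
  k1=λy_n ⇒ h·k1=z·y_n;  k2=λ(1+2/7z)y_n ⇒ h·k2=z(1+2/7z)y_n
  y_{n+1}/y_n = 1 − 3/7z + 10/7z(1+2/7z) = 1 + z + 20/49z²
  ⇒ R(z) = 1 + z + 20/49z².

Find x<0 with |R(x)|<1.
x=-0.71: |R|=0.4958
R=1: x+20/49x²=0 ⇒ x=−49/20=-2.4500; min R=1−1/(4·20/49)=0.3875>−1
Confirm numerically:
  x=-2.341: |R|=0.89585 <1
  x=-1.935: |R|=0.59326 <1
  x=-1.453: |R|=0.40872 <1
  x=-1.045: |R|=0.40072 <1
  x=-3.033: |R|=1.72173 >1
  x=-3.022: |R|=1.70554 >1
  x=-2.689: |R|=1.26231 >1
So |R|<1 on (-2.4500, 0).

(-2.4500, 0).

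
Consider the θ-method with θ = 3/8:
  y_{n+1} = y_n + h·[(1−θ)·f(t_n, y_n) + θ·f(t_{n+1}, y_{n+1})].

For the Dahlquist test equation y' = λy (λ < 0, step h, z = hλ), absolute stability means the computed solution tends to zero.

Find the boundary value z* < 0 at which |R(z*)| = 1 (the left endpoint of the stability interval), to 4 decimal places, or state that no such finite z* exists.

left endpoint -8.0000.

With y'=λy (z=hλ):
  y_{n+1} = y_n + z·[5/8·y_n + 3/8·y_{n+1}] ⇒ (1 − 3/8z)y_{n+1} = (1 + 5/8z)y_n
  R(z) = (1 + 5/8z)/(1 − 3/8z).

Need |R(x)|<1, x<0.
x=-1.41: |R|=0.0777
R=−1: 1+5/8x = −1+3/8x ⇒ -1/4x=2 ⇒ x=2/(-1/4)=-8.0000
Confirm numerically:
  x=-5.862: |R|=0.83288 <1
  x=-4.230: |R|=0.63557 <1
  x=-3.958: |R|=0.59324 <1
  x=-3.251: |R|=0.46499 <1
  x=-8.562: |R|=1.03337 >1
  x=-8.469: |R|=1.02808 >1
Interval (-8.0000, 0).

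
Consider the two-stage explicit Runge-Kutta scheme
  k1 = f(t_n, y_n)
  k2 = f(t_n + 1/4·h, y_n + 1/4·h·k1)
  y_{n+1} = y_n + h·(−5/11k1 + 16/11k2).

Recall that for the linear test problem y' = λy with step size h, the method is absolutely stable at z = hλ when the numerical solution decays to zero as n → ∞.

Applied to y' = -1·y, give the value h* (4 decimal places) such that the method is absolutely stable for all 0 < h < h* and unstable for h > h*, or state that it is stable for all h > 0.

(-2.7500,0); λ=-1 ⇒ h* = (11/4)/1 = 2.7500.

On y'=λy, z=hλ:
  k1=λy_n ⇒ h·k1=z·y_n;  k2=λ(1+1/4z)y_n ⇒ h·k2=z(1+1/4z)y_n
  y_{n+1}/y_n = 1 − 5/11z + 16/11z(1+1/4z) = 1 + z + 4/11z²
  ⇒ R(z) = 1 + z + 4/11z².

Boundary: |R(x)|=1, x<0.
x=-1.15: |R|=0.3309
R=1: x+4/11x²=0 ⇒ x=−11/4=-2.7500; min R=1−1/(4·4/11)=0.3125>−1
Confirm numerically:
  x=-1.615: |R|=0.33345 <1
  x=-1.495: |R|=0.31774 <1
  x=-1.180: |R|=0.32633 <1
  x=-3.177: |R|=1.49330 >1
  x=-3.098: |R|=1.39204 >1
  x=-2.844: |R|=1.09721 >1
Stable set (-2.7500, 0).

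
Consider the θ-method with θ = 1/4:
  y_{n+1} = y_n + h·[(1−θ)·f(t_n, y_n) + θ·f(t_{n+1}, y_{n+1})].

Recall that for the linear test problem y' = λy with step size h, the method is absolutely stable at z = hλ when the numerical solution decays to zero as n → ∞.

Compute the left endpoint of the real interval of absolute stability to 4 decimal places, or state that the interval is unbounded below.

Set f=λy, z=hλ:
  y_{n+1} = y_n + z·[3/4·y_n + 1/4·y_{n+1}] ⇒ (1 − 1/4z)y_{n+1} = (1 + 3/4z)y_n
  Hence R(z) = (1 + 3/4z)/(1 − 1/4z).

Solve |R(x)|<1 on ℝ⁻.
x=-1.1: |R|=0.1373
R=−1: 1+3/4x = −1+1/4x ⇒ -1/2x=2 ⇒ x=2/(-1/2)=-4.0000
Confirm numerically:
  x=-3.346: |R|=0.82194 <1
  x=-3.302: |R|=0.80882 <1
  x=-2.342: |R|=0.47714 <1
  x=-2.052: |R|=0.35625 <1
  x=-4.473: |R|=1.11165 >1
  x=-4.310: |R|=1.07461 >1
  x=-4.151: |R|=1.03705 >1
Interval (-4.0000, 0).

left endpoint -4.0000.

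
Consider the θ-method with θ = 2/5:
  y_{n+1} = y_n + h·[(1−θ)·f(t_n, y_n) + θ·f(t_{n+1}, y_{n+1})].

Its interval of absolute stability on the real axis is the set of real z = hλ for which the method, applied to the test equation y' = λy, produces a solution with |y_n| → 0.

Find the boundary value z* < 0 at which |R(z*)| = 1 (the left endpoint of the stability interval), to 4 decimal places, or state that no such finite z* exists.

On y'=λy, z=hλ:
  y_{n+1} = y_n + z·[3/5·y_n + 2/5·y_{n+1}] ⇒ (1 − 2/5z)y_{n+1} = (1 + 3/5z)y_n
  ⇒ R(z) = (1 + 3/5z)/(1 − 2/5z).

Need |R(x)|<1, x<0.
x=-0.43: |R|=0.6331
R=−1: 1+3/5x = −1+2/5x ⇒ -1/5x=2 ⇒ x=2/(-1/5)=-10.0000
Confirm numerically:
  x=-9.572: |R|=0.98227 <1
  x=-7.007: |R|=0.84259 <1
  x=-5.833: |R|=0.74997 <1
  x=-4.397: |R|=0.59381 <1
  x=-10.549: |R|=1.02104 >1
  x=-10.427: |R|=1.01652 >1
Stable set (-10.0000, 0).

z* = -10.0000.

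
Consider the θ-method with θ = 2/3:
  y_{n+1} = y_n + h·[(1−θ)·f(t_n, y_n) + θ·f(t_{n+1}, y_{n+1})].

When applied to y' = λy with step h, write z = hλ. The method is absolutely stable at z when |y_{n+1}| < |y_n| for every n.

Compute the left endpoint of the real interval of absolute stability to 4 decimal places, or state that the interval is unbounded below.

interval (−∞, 0).

Set f=λy, z=hλ:
  y_{n+1} = y_n + z·[1/3·y_n + 2/3·y_{n+1}] ⇒ (1 − 2/3z)y_{n+1} = (1 + 1/3z)y_n
  R(z) = (1 + 1/3z)/(1 − 2/3z).

Solve |R(x)|<1 on ℝ⁻.
x=-1.44: |R|=0.2653
x=-2: |R|=0.1429
x=-10: |R|=0.3043
x=-100: |R|=0.4778
θ=2/3≥1/2 ⇒ |1+1/3x|<|1−2/3x| ∀x<0 ⇒ stable on all of ℝ⁻.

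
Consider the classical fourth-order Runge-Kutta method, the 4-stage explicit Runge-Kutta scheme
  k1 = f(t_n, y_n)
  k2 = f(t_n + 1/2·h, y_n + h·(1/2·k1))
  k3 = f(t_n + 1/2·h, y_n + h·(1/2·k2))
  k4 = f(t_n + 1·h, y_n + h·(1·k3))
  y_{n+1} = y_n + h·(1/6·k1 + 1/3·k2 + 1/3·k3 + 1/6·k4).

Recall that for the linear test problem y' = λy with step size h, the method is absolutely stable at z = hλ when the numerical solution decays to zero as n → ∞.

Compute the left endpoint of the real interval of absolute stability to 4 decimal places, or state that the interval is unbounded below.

Set f=λy, z=hλ:
  order 4, 4-stage ⇒ R(z)=1+z+z^2/2+z^3/6+z^4/24
  (e.g. R(-1.15)=0.33065, |R|=0.33065)

Find x<0 with |R(x)|<1.
x=-1.15: |R|=0.3306
|R(-1.19)|=0.3207 |R(-0.8)|=0.4517 |R(-0.57)|=0.5660
Bisect:
  x_lo=-3.6070 |R|=3.1297  x_hi=-0.1675 |R|=0.8458
  mid=-1.88723 |R|=0.30187 →hi
  mid=-2.74711 |R|=0.94394 →hi
  mid=-3.17705 |R|=1.77017 →lo
  mid=-2.96208 |R|=1.30094 →lo
  mid=-2.85459 |R|=1.10961 →lo
  mid=-2.80085 |R|=1.02371 →lo
  mid=-2.77398 |R|=0.98308 →hi
  ...
  [-2.78532,-2.78511] ⇒ x*=-2.7853
Stable set (-2.7853, 0).

left endpoint -2.7853.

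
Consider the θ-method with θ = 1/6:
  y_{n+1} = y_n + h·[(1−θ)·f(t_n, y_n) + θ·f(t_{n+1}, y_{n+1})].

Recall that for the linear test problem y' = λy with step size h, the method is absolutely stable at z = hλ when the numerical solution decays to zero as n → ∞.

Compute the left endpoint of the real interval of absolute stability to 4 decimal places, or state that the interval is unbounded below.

On y'=λy, z=hλ:
  y_{n+1} = y_n + z·[5/6·y_n + 1/6·y_{n+1}] ⇒ (1 − 1/6z)y_{n+1} = (1 + 5/6z)y_n
  so R(z) = (1 + 5/6z)/(1 − 1/6z).

Solve |R(x)|<1 on ℝ⁻.
x=-1.46: |R|=0.1743
R=−1: 1+5/6x = −1+1/6x ⇒ -2/3x=2 ⇒ x=2/(-2/3)=-3.0000
Confirm numerically:
  x=-2.218: |R|=0.61937 <1
  x=-1.870: |R|=0.42567 <1
  x=-1.518: |R|=0.21149 <1
  x=-3.517: |R|=1.21730 >1
  x=-3.144: |R|=1.06299 >1
  x=-3.090: |R|=1.03960 >1
So |R|<1 on (-3.0000, 0).

z* = -3.0000.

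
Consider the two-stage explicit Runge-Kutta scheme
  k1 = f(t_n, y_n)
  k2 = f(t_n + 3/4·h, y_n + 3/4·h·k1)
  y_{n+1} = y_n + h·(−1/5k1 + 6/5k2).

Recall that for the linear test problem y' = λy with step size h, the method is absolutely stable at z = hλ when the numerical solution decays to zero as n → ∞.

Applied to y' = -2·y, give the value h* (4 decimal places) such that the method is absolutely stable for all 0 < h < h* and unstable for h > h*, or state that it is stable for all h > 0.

Set f=λy, z=hλ:
  k1=λy_n ⇒ h·k1=z·y_n;  k2=λ(1+3/4z)y_n ⇒ h·k2=z(1+3/4z)y_n
  y_{n+1}/y_n = 1 − 1/5z + 6/5z(1+3/4z) = 1 + z + 9/10z²
  R(z) = 1 + z + 9/10z².

Boundary: |R(x)|=1, x<0.
x=-1.6: |R|=1.7040
R=1: x+9/10x²=0 ⇒ x=−10/9=-1.1111; min R=1−1/(4·9/10)=0.7222>−1
Confirm numerically:
  x=-0.904: |R|=0.83149 <1
  x=-0.886: |R|=0.82050 <1
  x=-0.607: |R|=0.72460 <1
  x=-1.678: |R|=1.85612 >1
  x=-1.647: |R|=1.79435 >1
  x=-1.581: |R|=1.66860 >1
So |R|<1 on (-1.1111, 0).

(-1.1111,0); λ=-2 ⇒ h* = (10/9)/2 = 0.5556.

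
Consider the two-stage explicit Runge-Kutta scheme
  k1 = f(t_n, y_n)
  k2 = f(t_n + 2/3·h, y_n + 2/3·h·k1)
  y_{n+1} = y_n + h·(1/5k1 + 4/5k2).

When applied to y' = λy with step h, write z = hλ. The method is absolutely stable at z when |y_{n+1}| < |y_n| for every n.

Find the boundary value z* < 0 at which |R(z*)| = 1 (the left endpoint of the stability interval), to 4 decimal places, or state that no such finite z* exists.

On y'=λy, z=hλ:
  k1=λy_n ⇒ h·k1=z·y_n;  k2=λ(1+2/3z)y_n ⇒ h·k2=z(1+2/3z)y_n
  y_{n+1}/y_n = 1 + 1/5z + 4/5z(1+2/3z) = 1 + z + 8/15z²
  ⇒ R(z) = 1 + z + 8/15z².

Solve |R(x)|<1 on ℝ⁻.
x=-1.79: |R|=0.9189
R=1: x+8/15x²=0 ⇒ x=−15/8=-1.8750; min R=1−1/(4·8/15)=0.5312>−1
Confirm numerically:
  x=-1.677: |R|=0.82291 <1
  x=-1.639: |R|=0.79370 <1
  x=-1.314: |R|=0.60685 <1
  x=-0.858: |R|=0.53462 <1
  x=-2.383: |R|=1.64563 >1
  x=-2.032: |R|=1.17015 >1
Interval (-1.8750, 0).

z* = -1.8750.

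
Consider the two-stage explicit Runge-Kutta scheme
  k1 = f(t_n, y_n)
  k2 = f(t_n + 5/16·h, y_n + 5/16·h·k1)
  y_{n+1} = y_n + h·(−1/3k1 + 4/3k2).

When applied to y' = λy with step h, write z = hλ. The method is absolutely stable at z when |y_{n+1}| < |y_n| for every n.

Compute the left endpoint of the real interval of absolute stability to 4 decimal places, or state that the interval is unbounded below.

Test eqn y'=λy, z=hλ:
  k1=λy_n ⇒ h·k1=z·y_n;  k2=λ(1+5/16z)y_n ⇒ h·k2=z(1+5/16z)y_n
  y_{n+1}/y_n = 1 − 1/3z + 4/3z(1+5/16z) = 1 + z + 5/12z²
  Hence R(z) = 1 + z + 5/12z².

Boundary: |R(x)|=1, x<0.
x=-0.38: |R|=0.6802
R=1: x+5/12x²=0 ⇒ x=−12/5=-2.4000; min R=1−1/(4·5/12)=0.4000>−1
Confirm numerically:
  x=-1.765: |R|=0.53301 <1
  x=-1.634: |R|=0.47848 <1
  x=-1.547: |R|=0.45017 <1
  x=-1.225: |R|=0.40026 <1
  x=-2.989: |R|=1.73355 >1
  x=-2.729: |R|=1.37410 >1
Interval (-2.4000, 0).

z* = -2.4000.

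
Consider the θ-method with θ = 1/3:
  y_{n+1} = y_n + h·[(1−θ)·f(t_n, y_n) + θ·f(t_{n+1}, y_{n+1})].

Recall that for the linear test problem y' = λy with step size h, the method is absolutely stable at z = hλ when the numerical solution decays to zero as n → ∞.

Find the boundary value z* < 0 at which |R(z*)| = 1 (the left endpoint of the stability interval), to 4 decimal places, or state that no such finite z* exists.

left endpoint -6.0000.

Test eqn y'=λy, z=hλ:
  y_{n+1} = y_n + z·[2/3·y_n + 1/3·y_{n+1}] ⇒ (1 − 1/3z)y_{n+1} = (1 + 2/3z)y_n
  R(z) = (1 + 2/3z)/(1 − 1/3z).

Find x<0 with |R(x)|<1.
x=-0.35: |R|=0.6866
R=−1: 1+2/3x = −1+1/3x ⇒ -1/3x=2 ⇒ x=2/(-1/3)=-6.0000
Confirm numerically:
  x=-5.213: |R|=0.90418 <1
  x=-3.769: |R|=0.67041 <1
  x=-2.875: |R|=0.46809 <1
  x=-6.382: |R|=1.04072 >1
  x=-6.301: |R|=1.03236 >1
Stable set (-6.0000, 0).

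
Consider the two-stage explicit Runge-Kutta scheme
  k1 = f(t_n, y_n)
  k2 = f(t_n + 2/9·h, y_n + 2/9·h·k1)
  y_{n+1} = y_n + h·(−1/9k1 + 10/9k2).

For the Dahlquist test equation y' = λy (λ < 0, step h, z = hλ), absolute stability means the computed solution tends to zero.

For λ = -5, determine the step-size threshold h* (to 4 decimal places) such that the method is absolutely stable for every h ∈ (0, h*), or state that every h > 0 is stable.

(-4.0500,0); λ=-5 ⇒ h* = (81/20)/5 = 0.8100.

Set f=λy, z=hλ:
  k1=λy_n ⇒ h·k1=z·y_n;  k2=λ(1+2/9z)y_n ⇒ h·k2=z(1+2/9z)y_n
  y_{n+1}/y_n = 1 − 1/9z + 10/9z(1+2/9z) = 1 + z + 20/81z²
  R(z) = 1 + z + 20/81z².

Need |R(x)|<1, x<0.
x=-0.93: |R|=0.2836
R=1: x+20/81x²=0 ⇒ x=−81/20=-4.0500; min R=1−1/(4·20/81)=-0.0125>−1
Confirm numerically:
  x=-3.435: |R|=0.47839 <1
  x=-2.900: |R|=0.17654 <1
  x=-2.531: |R|=0.05072 <1
  x=-4.544: |R|=1.55426 >1
  x=-4.115: |R|=1.06604 >1
Stable set (-4.0500, 0).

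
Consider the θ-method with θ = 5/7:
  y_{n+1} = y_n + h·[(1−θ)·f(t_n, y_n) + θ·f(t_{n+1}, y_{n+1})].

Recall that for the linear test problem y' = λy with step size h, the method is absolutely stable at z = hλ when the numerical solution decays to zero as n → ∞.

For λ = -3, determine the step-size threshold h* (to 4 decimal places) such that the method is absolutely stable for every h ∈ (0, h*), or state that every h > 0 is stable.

unbounded; (−∞, 0). Any h>0 works for λ=-3.

Set f=λy, z=hλ:
  y_{n+1} = y_n + z·[2/7·y_n + 5/7·y_{n+1}] ⇒ (1 − 5/7z)y_{n+1} = (1 + 2/7z)y_n
  so R(z) = (1 + 2/7z)/(1 − 5/7z).

Find x<0 with |R(x)|<1.
x=-0.57: |R|=0.5949
x=-2: |R|=0.1765
x=-10: |R|=0.2281
x=-100: |R|=0.3807
θ=5/7≥1/2 ⇒ |1+2/7x|<|1−5/7x| ∀x<0 ⇒ stable on all of ℝ⁻.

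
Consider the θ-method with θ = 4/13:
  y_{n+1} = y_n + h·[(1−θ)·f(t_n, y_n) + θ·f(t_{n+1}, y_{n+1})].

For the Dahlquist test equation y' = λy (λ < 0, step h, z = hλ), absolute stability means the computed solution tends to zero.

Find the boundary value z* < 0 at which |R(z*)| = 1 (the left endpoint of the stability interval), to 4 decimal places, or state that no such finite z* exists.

left endpoint -5.2000.

On y'=λy, z=hλ:
  y_{n+1} = y_n + z·[9/13·y_n + 4/13·y_{n+1}] ⇒ (1 − 4/13z)y_{n+1} = (1 + 9/13z)y_n
  ⇒ R(z) = (1 + 9/13z)/(1 − 4/13z).

Need |R(x)|<1, x<0.
x=-1.31: |R|=0.0663
R=−1: 1+9/13x = −1+4/13x ⇒ -5/13x=2 ⇒ x=2/(-5/13)=-5.2000
Confirm numerically:
  x=-5.010: |R|=0.97125 <1
  x=-4.605: |R|=0.90532 <1
  x=-3.324: |R|=0.64329 <1
  x=-5.651: |R|=1.06334 >1
  x=-5.405: |R|=1.02961 >1
  x=-5.340: |R|=1.02037 >1
Stable set (-5.2000, 0).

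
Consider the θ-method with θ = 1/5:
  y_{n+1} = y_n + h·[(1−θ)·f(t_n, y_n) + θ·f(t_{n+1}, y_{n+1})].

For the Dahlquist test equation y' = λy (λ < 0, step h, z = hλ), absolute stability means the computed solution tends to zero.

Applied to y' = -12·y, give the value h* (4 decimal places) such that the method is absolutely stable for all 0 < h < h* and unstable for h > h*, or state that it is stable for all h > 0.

Test eqn y'=λy, z=hλ:
  y_{n+1} = y_n + z·[4/5·y_n + 1/5·y_{n+1}] ⇒ (1 − 1/5z)y_{n+1} = (1 + 4/5z)y_n
  Hence R(z) = (1 + 4/5z)/(1 − 1/5z).

Need |R(x)|<1, x<0.
x=-0.94: |R|=0.2088
R=−1: 1+4/5x = −1+1/5x ⇒ -3/5x=2 ⇒ x=2/(-3/5)=-3.3333
Confirm numerically:
  x=-3.191: |R|=0.94787 <1
  x=-1.902: |R|=0.37786 <1
  x=-1.716: |R|=0.27755 <1
  x=-3.791: |R|=1.15618 >1
  x=-3.582: |R|=1.08693 >1
  x=-3.361: |R|=1.00993 >1
Stable set (-3.3333, 0).

(-3.3333,0); λ=-12 ⇒ h* = (10/3)/12 = 0.2778.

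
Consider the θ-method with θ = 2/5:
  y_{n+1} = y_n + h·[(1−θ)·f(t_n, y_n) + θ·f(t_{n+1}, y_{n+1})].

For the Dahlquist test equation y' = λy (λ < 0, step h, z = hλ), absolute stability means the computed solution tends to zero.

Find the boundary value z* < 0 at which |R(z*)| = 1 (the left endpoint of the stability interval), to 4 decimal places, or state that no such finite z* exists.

z* = -10.0000.

On y'=λy, z=hλ:
  y_{n+1} = y_n + z·[3/5·y_n + 2/5·y_{n+1}] ⇒ (1 − 2/5z)y_{n+1} = (1 + 3/5z)y_n
  R(z) = (1 + 3/5z)/(1 − 2/5z).

Solve |R(x)|<1 on ℝ⁻.
x=-0.4: |R|=0.6552
R=−1: 1+3/5x = −1+2/5x ⇒ -1/5x=2 ⇒ x=2/(-1/5)=-10.0000
Confirm numerically:
  x=-9.818: |R|=0.99261 <1
  x=-8.738: |R|=0.94385 <1
  x=-7.561: |R|=0.87879 <1
  x=-10.236: |R|=1.00927 >1
  x=-10.215: |R|=1.00845 >1
  x=-10.188: |R|=1.00741 >1
Stable set (-10.0000, 0).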